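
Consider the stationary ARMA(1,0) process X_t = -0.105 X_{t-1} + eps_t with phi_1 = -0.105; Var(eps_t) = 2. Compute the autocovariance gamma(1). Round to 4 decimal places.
\gamma(1) = -0.2123

Multiply the model equation by X_{t-k} and take expectations. With theta_0 = psi_0 = 1 and psi_j the MA(infinity) weights, this gives
  gamma(k) - sum_i phi_i gamma(k-i) = c_k,
  c_k = sigma^2 * sum_{j=k..q} theta_j psi_{j-k}   (c_k = 0 for k > q),
using gamma(-m) = gamma(m).
Pure AR (q = 0): c_0 = sigma^2 = 2, c_k = 0 for k >= 1.
Equations for k = 0 and k = 1 (AR order 1):
  gamma(0) = phi_1 gamma(1) + c_0
  gamma(1) = phi_1 gamma(0) + c_1
Substituting the second into the first: gamma(0) (1 - phi_1^2) = c_0 + phi_1 c_1, so
  gamma(0) = c_0 / (1 - phi_1^2) = 2 / (1 - (-0.105)^2) = 2 / 0.988975 = 2.022296.
  gamma(1) = phi_1 gamma(0) = (-0.105)(2.022296) = -0.212341.
Therefore gamma(1) = -0.2123 (to 4 decimal places).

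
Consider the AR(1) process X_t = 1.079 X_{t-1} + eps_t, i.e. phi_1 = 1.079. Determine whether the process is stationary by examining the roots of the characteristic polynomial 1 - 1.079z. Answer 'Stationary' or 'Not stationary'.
\text{Not stationary}

The AR(p) characteristic polynomial is P(z) = 1 - 1.079z.
Stationarity requires all roots to lie outside the unit circle, i.e. |z| > 1 for every root.
This is linear in z: 1 + (-1.079) z = 0  =>  z = -1/(-1.079) = 0.926784,  |z| = 0.926784.
Moduli of all roots: 0.9268.
All moduli strictly greater than 1? No.
Verdict: Not stationary.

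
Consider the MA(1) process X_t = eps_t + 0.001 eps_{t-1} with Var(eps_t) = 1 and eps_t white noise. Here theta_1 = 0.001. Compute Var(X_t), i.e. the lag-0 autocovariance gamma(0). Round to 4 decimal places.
\gamma(0) = 1.0000

For an MA(q) process X_t = eps_t + sum_i theta_i eps_{t-i} with
Var(eps_t) = sigma^2, the variance is
  gamma(0) = sigma^2 * (1 + sum_i theta_i^2).
  sum_i theta_i^2 = (0.001)^2 = 0.000001.
  gamma(0) = 1 * (1 + 0.000001) = 1 * 1.000001 = 1.000001, which rounds to 1.0000.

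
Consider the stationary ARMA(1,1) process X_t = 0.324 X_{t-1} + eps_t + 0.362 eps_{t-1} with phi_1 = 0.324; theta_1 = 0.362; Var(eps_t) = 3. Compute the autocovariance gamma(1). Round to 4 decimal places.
\gamma(1) = 2.5691

Multiply the model equation by X_{t-k} and take expectations. With theta_0 = psi_0 = 1 and psi_j the MA(infinity) weights, this gives
  gamma(k) - sum_i phi_i gamma(k-i) = c_k,
  c_k = sigma^2 * sum_{j=k..q} theta_j psi_{j-k}   (c_k = 0 for k > q),
using gamma(-m) = gamma(m).
psi-weights needed (psi_j = theta_j + sum_i phi_i psi_{j-i}):
  psi_1 = theta_1 + phi_1 = 0.362 + (0.324) = 0.686
Right-hand sides:
  c_0 = sigma^2 (1 + theta_1 psi_1) = 3 * (1 + (0.362)(0.686)) = 3 * 1.248332 = 3.744996
  c_1 = sigma^2 theta_1 = 3 * (0.362) = 1.086
  c_2 = 0
Equations for k = 0 and k = 1 (AR order 1):
  gamma(0) = phi_1 gamma(1) + c_0
  gamma(1) = phi_1 gamma(0) + c_1
Substituting the second into the first: gamma(0) (1 - phi_1^2) = c_0 + phi_1 c_1, so
  gamma(0) = (c_0 + phi_1 c_1) / (1 - phi_1^2) = (3.744996 + (0.324)(1.086)) / (1 - (0.324)^2) = 4.09686 / 0.895024 = 4.577374.
  gamma(1) = phi_1 gamma(0) + c_1 = (0.324)(4.577374) + (1.086) = 2.569069.
Therefore gamma(1) = 2.5691 (to 4 decimal places).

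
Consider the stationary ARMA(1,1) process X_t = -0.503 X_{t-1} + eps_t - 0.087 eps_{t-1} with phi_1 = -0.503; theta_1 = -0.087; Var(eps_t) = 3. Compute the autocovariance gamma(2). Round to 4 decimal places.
\gamma(2) = 1.2440

Multiply the model equation by X_{t-k} and take expectations. With theta_0 = psi_0 = 1 and psi_j the MA(infinity) weights, this gives
  gamma(k) - sum_i phi_i gamma(k-i) = c_k,
  c_k = sigma^2 * sum_{j=k..q} theta_j psi_{j-k}   (c_k = 0 for k > q),
using gamma(-m) = gamma(m).
psi-weights needed (psi_j = theta_j + sum_i phi_i psi_{j-i}):
  psi_1 = theta_1 + phi_1 = -0.087 + (-0.503) = -0.59
Right-hand sides:
  c_0 = sigma^2 (1 + theta_1 psi_1) = 3 * (1 + (-0.087)(-0.59)) = 3 * 1.05133 = 3.15399
  c_1 = sigma^2 theta_1 = 3 * (-0.087) = -0.261
  c_2 = 0
Equations for k = 0 and k = 1 (AR order 1):
  gamma(0) = phi_1 gamma(1) + c_0
  gamma(1) = phi_1 gamma(0) + c_1
Substituting the second into the first: gamma(0) (1 - phi_1^2) = c_0 + phi_1 c_1, so
  gamma(0) = (c_0 + phi_1 c_1) / (1 - phi_1^2) = (3.15399 + (-0.503)(-0.261)) / (1 - (-0.503)^2) = 3.285273 / 0.746991 = 4.398009.
  gamma(1) = phi_1 gamma(0) + c_1 = (-0.503)(4.398009) + (-0.261) = -2.473198.
For k = 2 (> q): gamma(2) = phi_1 gamma(1) = (-0.503)(-2.473198) = 1.244019.
Therefore gamma(2) = 1.2440 (to 4 decimal places).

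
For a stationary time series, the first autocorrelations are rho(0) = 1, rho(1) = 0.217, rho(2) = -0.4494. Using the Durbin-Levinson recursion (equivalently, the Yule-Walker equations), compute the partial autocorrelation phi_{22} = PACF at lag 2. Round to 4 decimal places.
\phi_{22} = -0.5210

The PACF at lag k is phi_{kk}, the last component of the solution
to the Yule-Walker system G_k phi = r_k where
  (G_k)_{ij} = rho(|i - j|), (r_k)_i = rho(i), i,j = 1..k.
Equivalently, Durbin-Levinson gives phi_{kk} iteratively:
  phi_{11} = rho(1)
  phi_{kk} = [rho(k) - sum_{j=1..k-1} phi_{k-1,j} rho(k-j)]
            / [1 - sum_{j=1..k-1} phi_{k-1,j} rho(j)],
  phi_{k,j} = phi_{k-1,j} - phi_{kk} phi_{k-1,k-j},  j = 1..k-1.
Step k = 1:
  phi_11 = rho(1) = 0.217.
Step k = 2:
  phi_22 = [rho(2) - phi_11 rho(1)] / [1 - phi_11 rho(1)] = [-0.4494 - (0.217)(0.217)] / [1 - (0.217)(0.217)]
         = -0.496489 / 0.952911 = -0.521.
Therefore phi_{22} = -0.5210.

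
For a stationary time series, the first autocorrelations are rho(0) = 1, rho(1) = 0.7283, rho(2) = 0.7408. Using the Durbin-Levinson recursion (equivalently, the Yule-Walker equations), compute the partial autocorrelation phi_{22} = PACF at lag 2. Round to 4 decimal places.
\phi_{22} = 0.4480

The PACF at lag k is phi_{kk}, the last component of the solution
to the Yule-Walker system G_k phi = r_k where
  (G_k)_{ij} = rho(|i - j|), (r_k)_i = rho(i), i,j = 1..k.
Equivalently, Durbin-Levinson gives phi_{kk} iteratively:
  phi_{11} = rho(1)
  phi_{kk} = [rho(k) - sum_{j=1..k-1} phi_{k-1,j} rho(k-j)]
            / [1 - sum_{j=1..k-1} phi_{k-1,j} rho(j)],
  phi_{k,j} = phi_{k-1,j} - phi_{kk} phi_{k-1,k-j},  j = 1..k-1.
Step k = 1:
  phi_11 = rho(1) = 0.7283.
Step k = 2:
  phi_22 = [rho(2) - phi_11 rho(1)] / [1 - phi_11 rho(1)] = [0.7408 - (0.7283)(0.7283)] / [1 - (0.7283)(0.7283)]
         = 0.21037911 / 0.46957911 = 0.448.
Therefore phi_{22} = 0.4480.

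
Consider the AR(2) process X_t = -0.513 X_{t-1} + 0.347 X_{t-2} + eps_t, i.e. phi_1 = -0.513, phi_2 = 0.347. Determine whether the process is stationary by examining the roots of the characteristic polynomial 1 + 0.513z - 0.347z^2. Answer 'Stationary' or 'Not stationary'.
\text{Stationary}

The AR(p) characteristic polynomial is P(z) = 1 + 0.513z - 0.347z^2.
Stationarity requires all roots to lie outside the unit circle, i.e. |z| > 1 for every root.
Set 1 + (0.513) z + (-0.347) z^2 = 0, i.e. a z^2 + b z + c = 0 with a = -0.347, b = 0.513, c = 1.
Discriminant D = b^2 - 4ac = (0.513)^2 - 4*(-0.347)*1 = 0.263169 - (-1.388) = 1.651169.
D >= 0, so the roots are real: z = (-b +/- sqrt(D)) / (2a) = (-0.513 +/- 1.284978) / (-0.694).
  z_1 = (-0.513 + 1.284978) / (-0.694) = -1.1124,   |z_1| = 1.1124.
  z_2 = (-0.513 - 1.284978) / (-0.694) = 2.5907,   |z_2| = 2.5907.
Moduli of all roots: 1.1124, 2.5907.
All moduli strictly greater than 1? Yes.
Verdict: Stationary.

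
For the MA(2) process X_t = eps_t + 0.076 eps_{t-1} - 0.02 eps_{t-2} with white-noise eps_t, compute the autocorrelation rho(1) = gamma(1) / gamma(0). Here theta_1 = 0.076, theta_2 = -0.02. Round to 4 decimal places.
\rho(1) = 0.0740

For an MA(q) process with theta_0 = 1, the autocovariance is
  gamma(k) = sigma^2 * sum_{i=0..q-k} theta_i * theta_{i+k},
and rho(k) = gamma(k) / gamma(0). Sigma^2 cancels.
  numerator   = (1)*(0.076) + (0.076)*(-0.02) = 0.07448.
  denominator = (1)^2 + (0.076)^2 + (-0.02)^2 = 1.006176.
  rho(1) = 0.07448 / 1.006176 = 0.0740.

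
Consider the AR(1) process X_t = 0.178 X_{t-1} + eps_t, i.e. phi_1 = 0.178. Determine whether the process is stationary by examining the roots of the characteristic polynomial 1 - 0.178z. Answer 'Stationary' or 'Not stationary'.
\text{Stationary}

The AR(p) characteristic polynomial is P(z) = 1 - 0.178z.
Stationarity requires all roots to lie outside the unit circle, i.e. |z| > 1 for every root.
This is linear in z: 1 + (-0.178) z = 0  =>  z = -1/(-0.178) = 5.617978,  |z| = 5.617978.
Moduli of all roots: 5.6180.
All moduli strictly greater than 1? Yes.
Verdict: Stationary.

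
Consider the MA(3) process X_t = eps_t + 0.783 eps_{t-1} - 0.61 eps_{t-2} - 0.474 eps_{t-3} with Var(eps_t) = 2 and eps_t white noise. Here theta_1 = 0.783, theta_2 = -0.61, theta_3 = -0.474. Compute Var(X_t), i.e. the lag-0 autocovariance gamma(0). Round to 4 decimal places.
\gamma(0) = 4.4197

For an MA(q) process X_t = eps_t + sum_i theta_i eps_{t-i} with
Var(eps_t) = sigma^2, the variance is
  gamma(0) = sigma^2 * (1 + sum_i theta_i^2).
  sum_i theta_i^2 = (0.783)^2 + (-0.61)^2 + (-0.474)^2 = 0.613089 + 0.3721 + 0.224676 = 1.209865.
  gamma(0) = 2 * (1 + 1.209865) = 2 * 2.209865 = 4.41973, which rounds to 4.4197.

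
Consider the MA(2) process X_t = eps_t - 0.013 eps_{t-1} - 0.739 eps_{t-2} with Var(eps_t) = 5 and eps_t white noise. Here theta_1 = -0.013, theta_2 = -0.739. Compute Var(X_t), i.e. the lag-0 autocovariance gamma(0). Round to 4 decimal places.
\gamma(0) = 7.7315

For an MA(q) process X_t = eps_t + sum_i theta_i eps_{t-i} with
Var(eps_t) = sigma^2, the variance is
  gamma(0) = sigma^2 * (1 + sum_i theta_i^2).
  sum_i theta_i^2 = (-0.013)^2 + (-0.739)^2 = 0.000169 + 0.546121 = 0.54629.
  gamma(0) = 5 * (1 + 0.54629) = 5 * 1.54629 = 7.73145, which rounds to 7.7315.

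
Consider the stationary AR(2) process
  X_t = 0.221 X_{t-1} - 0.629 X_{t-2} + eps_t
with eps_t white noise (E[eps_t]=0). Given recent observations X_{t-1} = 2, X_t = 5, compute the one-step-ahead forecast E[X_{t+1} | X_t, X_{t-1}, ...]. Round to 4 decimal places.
E[X_{t+1} \mid \mathcal F_t] = -0.1530

For an AR(p) model X_t = c + sum_i phi_i X_{t-i} + eps_t, the
one-step-ahead conditional mean is
  E[X_{t+1} | X_t, ...] = c + sum_i phi_i X_{t+1-i}.
Substitute known values:
  E[X_{t+1} | ...] = (0.221) * (5) + (-0.629) * (2)
                   = -0.1530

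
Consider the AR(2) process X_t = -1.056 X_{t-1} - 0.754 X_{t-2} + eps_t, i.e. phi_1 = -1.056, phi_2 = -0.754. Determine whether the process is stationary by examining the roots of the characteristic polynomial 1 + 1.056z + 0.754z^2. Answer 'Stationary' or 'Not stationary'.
\text{Stationary}

The AR(p) characteristic polynomial is P(z) = 1 + 1.056z + 0.754z^2.
Stationarity requires all roots to lie outside the unit circle, i.e. |z| > 1 for every root.
Set 1 + (1.056) z + (0.754) z^2 = 0, i.e. a z^2 + b z + c = 0 with a = 0.754, b = 1.056, c = 1.
Discriminant D = b^2 - 4ac = (1.056)^2 - 4*(0.754)*1 = 1.115136 - (3.016) = -1.900864.
D < 0, so the roots are the complex-conjugate pair z = (-b +/- i sqrt(-D)) / (2a) = -0.7003 +/- 0.9143i.
For a conjugate pair |z|^2 = z * conj(z) = (product of roots) = c/a = 1/(0.754) = 1.32626, so |z| = sqrt(1.32626) = 1.1516 for both roots.
Moduli of all roots: 1.1516, 1.1516.
All moduli strictly greater than 1? Yes.
Verdict: Stationary.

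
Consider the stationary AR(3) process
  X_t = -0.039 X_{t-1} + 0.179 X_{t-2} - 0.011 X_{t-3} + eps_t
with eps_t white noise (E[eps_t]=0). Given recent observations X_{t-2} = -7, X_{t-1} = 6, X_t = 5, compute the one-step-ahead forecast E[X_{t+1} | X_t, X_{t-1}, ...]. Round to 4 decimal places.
E[X_{t+1} \mid \mathcal F_t] = 0.9560

For an AR(p) model X_t = c + sum_i phi_i X_{t-i} + eps_t, the
one-step-ahead conditional mean is
  E[X_{t+1} | X_t, ...] = c + sum_i phi_i X_{t+1-i}.
Substitute known values:
  E[X_{t+1} | ...] = (-0.039) * (5) + (0.179) * (6) + (-0.011) * (-7)
                   = 0.9560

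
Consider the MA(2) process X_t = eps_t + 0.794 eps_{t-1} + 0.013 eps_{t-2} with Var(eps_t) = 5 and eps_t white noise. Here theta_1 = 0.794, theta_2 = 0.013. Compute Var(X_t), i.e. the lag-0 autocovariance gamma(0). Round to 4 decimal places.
\gamma(0) = 8.1530

For an MA(q) process X_t = eps_t + sum_i theta_i eps_{t-i} with
Var(eps_t) = sigma^2, the variance is
  gamma(0) = sigma^2 * (1 + sum_i theta_i^2).
  sum_i theta_i^2 = (0.794)^2 + (0.013)^2 = 0.630436 + 0.000169 = 0.630605.
  gamma(0) = 5 * (1 + 0.630605) = 5 * 1.630605 = 8.153025, which rounds to 8.1530.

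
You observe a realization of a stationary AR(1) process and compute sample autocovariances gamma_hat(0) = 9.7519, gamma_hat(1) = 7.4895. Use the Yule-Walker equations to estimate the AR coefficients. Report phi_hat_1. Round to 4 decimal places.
\hat\phi_{1} = 0.7680

The Yule-Walker equations for an AR(p) process read, in matrix form,
  Gamma_p phi = r_p,   with   (Gamma_p)_{ij} = gamma(|i - j|),
                       (r_p)_i = gamma(i),   i,j = 1..p.
Substitute the sample gammas (Toeplitz matrix and right-hand side of size 1):
  Gamma_p = [[9.7519]]
  r_p     = [7.4895]
With p = 1 this is the single equation gamma(0) phi_1 = gamma(1):
  phi_hat_1 = gamma(1) / gamma(0) = 7.4895 / 9.7519 = 0.7680.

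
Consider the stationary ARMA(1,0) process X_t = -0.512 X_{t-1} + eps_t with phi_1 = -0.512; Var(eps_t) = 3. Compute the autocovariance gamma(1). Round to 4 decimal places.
\gamma(1) = -2.0817

Multiply the model equation by X_{t-k} and take expectations. With theta_0 = psi_0 = 1 and psi_j the MA(infinity) weights, this gives
  gamma(k) - sum_i phi_i gamma(k-i) = c_k,
  c_k = sigma^2 * sum_{j=k..q} theta_j psi_{j-k}   (c_k = 0 for k > q),
using gamma(-m) = gamma(m).
Pure AR (q = 0): c_0 = sigma^2 = 3, c_k = 0 for k >= 1.
Equations for k = 0 and k = 1 (AR order 1):
  gamma(0) = phi_1 gamma(1) + c_0
  gamma(1) = phi_1 gamma(0) + c_1
Substituting the second into the first: gamma(0) (1 - phi_1^2) = c_0 + phi_1 c_1, so
  gamma(0) = c_0 / (1 - phi_1^2) = 3 / (1 - (-0.512)^2) = 3 / 0.737856 = 4.065834.
  gamma(1) = phi_1 gamma(0) = (-0.512)(4.065834) = -2.081707.
Therefore gamma(1) = -2.0817 (to 4 decimal places).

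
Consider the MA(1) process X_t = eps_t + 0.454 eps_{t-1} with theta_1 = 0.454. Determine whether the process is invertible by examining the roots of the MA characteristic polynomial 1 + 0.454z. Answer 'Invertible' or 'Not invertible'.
\text{Invertible}

The MA(q) characteristic polynomial is P(z) = 1 + 0.454z.
Invertibility requires all roots to lie outside the unit circle, i.e. |z| > 1 for every root.
This is linear in z: 1 + (0.454) z = 0  =>  z = -1/(0.454) = -2.202643,  |z| = 2.202643.
Moduli of all roots: 2.2026.
All moduli strictly greater than 1? Yes.
Verdict: Invertible.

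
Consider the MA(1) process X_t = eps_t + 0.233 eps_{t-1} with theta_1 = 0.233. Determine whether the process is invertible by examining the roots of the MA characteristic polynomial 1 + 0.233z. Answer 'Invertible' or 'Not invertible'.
\text{Invertible}

The MA(q) characteristic polynomial is P(z) = 1 + 0.233z.
Invertibility requires all roots to lie outside the unit circle, i.e. |z| > 1 for every root.
This is linear in z: 1 + (0.233) z = 0  =>  z = -1/(0.233) = -4.291845,  |z| = 4.291845.
Moduli of all roots: 4.2918.
All moduli strictly greater than 1? Yes.
Verdict: Invertible.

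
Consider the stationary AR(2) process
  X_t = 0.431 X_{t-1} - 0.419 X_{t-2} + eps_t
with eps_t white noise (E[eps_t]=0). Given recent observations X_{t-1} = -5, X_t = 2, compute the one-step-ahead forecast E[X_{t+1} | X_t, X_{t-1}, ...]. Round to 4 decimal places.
E[X_{t+1} \mid \mathcal F_t] = 2.9570

For an AR(p) model X_t = c + sum_i phi_i X_{t-i} + eps_t, the
one-step-ahead conditional mean is
  E[X_{t+1} | X_t, ...] = c + sum_i phi_i X_{t+1-i}.
Substitute known values:
  E[X_{t+1} | ...] = (0.431) * (2) + (-0.419) * (-5)
                   = 2.9570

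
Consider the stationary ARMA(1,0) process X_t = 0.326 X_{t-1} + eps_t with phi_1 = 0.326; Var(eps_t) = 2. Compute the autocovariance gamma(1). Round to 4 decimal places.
\gamma(1) = 0.7295

Multiply the model equation by X_{t-k} and take expectations. With theta_0 = psi_0 = 1 and psi_j the MA(infinity) weights, this gives
  gamma(k) - sum_i phi_i gamma(k-i) = c_k,
  c_k = sigma^2 * sum_{j=k..q} theta_j psi_{j-k}   (c_k = 0 for k > q),
using gamma(-m) = gamma(m).
Pure AR (q = 0): c_0 = sigma^2 = 2, c_k = 0 for k >= 1.
Equations for k = 0 and k = 1 (AR order 1):
  gamma(0) = phi_1 gamma(1) + c_0
  gamma(1) = phi_1 gamma(0) + c_1
Substituting the second into the first: gamma(0) (1 - phi_1^2) = c_0 + phi_1 c_1, so
  gamma(0) = c_0 / (1 - phi_1^2) = 2 / (1 - (0.326)^2) = 2 / 0.893724 = 2.237827.
  gamma(1) = phi_1 gamma(0) = (0.326)(2.237827) = 0.729532.
Therefore gamma(1) = 0.7295 (to 4 decimal places).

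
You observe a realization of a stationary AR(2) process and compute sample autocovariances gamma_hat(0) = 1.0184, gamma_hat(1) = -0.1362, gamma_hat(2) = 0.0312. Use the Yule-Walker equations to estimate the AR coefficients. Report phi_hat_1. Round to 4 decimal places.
\hat\phi_{1} = -0.1320

The Yule-Walker equations for an AR(p) process read, in matrix form,
  Gamma_p phi = r_p,   with   (Gamma_p)_{ij} = gamma(|i - j|),
                       (r_p)_i = gamma(i),   i,j = 1..p.
Substitute the sample gammas (Toeplitz matrix and right-hand side of size 2):
  Gamma_p = [[1.0184, -0.1362], [-0.1362, 1.0184]]
  r_p     = [-0.1362, 0.0312]
Written out:
  1.0184 phi_1 - 0.1362 phi_2 = -0.1362
  -0.1362 phi_1 + 1.0184 phi_2 = 0.0312
Solve by Cramer's rule:
  det = gamma(0)^2 - gamma(1)^2 = (1.0184)^2 - (-0.1362)^2 = 1.03713856 - 0.01855044 = 1.01858812
  phi_hat_1 = [gamma(1) gamma(0) - gamma(1) gamma(2)] / det = [(-0.1362)(1.0184) - (-0.1362)(0.0312)] / 1.01858812 = -0.13445664 / 1.01858812 = -0.132
  phi_hat_2 = [gamma(0) gamma(2) - gamma(1)^2] / det = [(1.0184)(0.0312) - (-0.1362)^2] / 1.01858812 = 0.01322364 / 1.01858812 = 0.013
So phi_hat = [-0.1320, 0.0130].
Therefore phi_hat_1 = -0.1320.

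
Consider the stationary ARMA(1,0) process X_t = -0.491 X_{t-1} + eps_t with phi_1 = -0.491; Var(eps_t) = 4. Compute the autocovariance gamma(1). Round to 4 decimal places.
\gamma(1) = -2.5879

Multiply the model equation by X_{t-k} and take expectations. With theta_0 = psi_0 = 1 and psi_j the MA(infinity) weights, this gives
  gamma(k) - sum_i phi_i gamma(k-i) = c_k,
  c_k = sigma^2 * sum_{j=k..q} theta_j psi_{j-k}   (c_k = 0 for k > q),
using gamma(-m) = gamma(m).
Pure AR (q = 0): c_0 = sigma^2 = 4, c_k = 0 for k >= 1.
Equations for k = 0 and k = 1 (AR order 1):
  gamma(0) = phi_1 gamma(1) + c_0
  gamma(1) = phi_1 gamma(0) + c_1
Substituting the second into the first: gamma(0) (1 - phi_1^2) = c_0 + phi_1 c_1, so
  gamma(0) = c_0 / (1 - phi_1^2) = 4 / (1 - (-0.491)^2) = 4 / 0.758919 = 5.270655.
  gamma(1) = phi_1 gamma(0) = (-0.491)(5.270655) = -2.587891.
Therefore gamma(1) = -2.5879 (to 4 decimal places).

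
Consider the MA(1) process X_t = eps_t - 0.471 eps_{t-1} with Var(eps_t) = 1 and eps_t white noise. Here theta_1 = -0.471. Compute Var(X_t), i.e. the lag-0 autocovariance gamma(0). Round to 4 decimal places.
\gamma(0) = 1.2218

For an MA(q) process X_t = eps_t + sum_i theta_i eps_{t-i} with
Var(eps_t) = sigma^2, the variance is
  gamma(0) = sigma^2 * (1 + sum_i theta_i^2).
  sum_i theta_i^2 = (-0.471)^2 = 0.221841.
  gamma(0) = 1 * (1 + 0.221841) = 1 * 1.221841 = 1.221841, which rounds to 1.2218.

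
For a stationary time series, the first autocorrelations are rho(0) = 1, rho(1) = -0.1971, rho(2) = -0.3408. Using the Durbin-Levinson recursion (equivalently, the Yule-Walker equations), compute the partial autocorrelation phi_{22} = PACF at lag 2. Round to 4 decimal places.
\phi_{22} = -0.3950

The PACF at lag k is phi_{kk}, the last component of the solution
to the Yule-Walker system G_k phi = r_k where
  (G_k)_{ij} = rho(|i - j|), (r_k)_i = rho(i), i,j = 1..k.
Equivalently, Durbin-Levinson gives phi_{kk} iteratively:
  phi_{11} = rho(1)
  phi_{kk} = [rho(k) - sum_{j=1..k-1} phi_{k-1,j} rho(k-j)]
            / [1 - sum_{j=1..k-1} phi_{k-1,j} rho(j)],
  phi_{k,j} = phi_{k-1,j} - phi_{kk} phi_{k-1,k-j},  j = 1..k-1.
Step k = 1:
  phi_11 = rho(1) = -0.1971.
Step k = 2:
  phi_22 = [rho(2) - phi_11 rho(1)] / [1 - phi_11 rho(1)] = [-0.3408 - (-0.1971)(-0.1971)] / [1 - (-0.1971)(-0.1971)]
         = -0.37964841 / 0.96115159 = -0.395.
Therefore phi_{22} = -0.3950.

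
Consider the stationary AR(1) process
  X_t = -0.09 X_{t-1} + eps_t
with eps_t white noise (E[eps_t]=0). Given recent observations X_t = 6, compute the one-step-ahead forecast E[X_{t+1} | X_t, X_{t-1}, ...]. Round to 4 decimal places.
E[X_{t+1} \mid \mathcal F_t] = -0.5400

For an AR(p) model X_t = c + sum_i phi_i X_{t-i} + eps_t, the
one-step-ahead conditional mean is
  E[X_{t+1} | X_t, ...] = c + sum_i phi_i X_{t+1-i}.
Substitute known values:
  E[X_{t+1} | ...] = (-0.09) * (6)
                   = -0.5400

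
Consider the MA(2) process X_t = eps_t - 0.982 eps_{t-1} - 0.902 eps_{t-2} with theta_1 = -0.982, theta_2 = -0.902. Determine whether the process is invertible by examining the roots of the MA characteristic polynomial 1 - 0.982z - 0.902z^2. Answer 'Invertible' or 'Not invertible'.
\text{Not invertible}

The MA(q) characteristic polynomial is P(z) = 1 - 0.982z - 0.902z^2.
Invertibility requires all roots to lie outside the unit circle, i.e. |z| > 1 for every root.
Set 1 + (-0.982) z + (-0.902) z^2 = 0, i.e. a z^2 + b z + c = 0 with a = -0.902, b = -0.982, c = 1.
Discriminant D = b^2 - 4ac = (-0.982)^2 - 4*(-0.902)*1 = 0.964324 - (-3.608) = 4.572324.
D >= 0, so the roots are real: z = (-b +/- sqrt(D)) / (2a) = (0.982 +/- 2.138299) / (-1.804).
  z_1 = (0.982 + 2.138299) / (-1.804) = -1.7297,   |z_1| = 1.7297.
  z_2 = (0.982 - 2.138299) / (-1.804) = 0.641,   |z_2| = 0.641.
Moduli of all roots: 1.7297, 0.6410.
All moduli strictly greater than 1? No.
Verdict: Not invertible.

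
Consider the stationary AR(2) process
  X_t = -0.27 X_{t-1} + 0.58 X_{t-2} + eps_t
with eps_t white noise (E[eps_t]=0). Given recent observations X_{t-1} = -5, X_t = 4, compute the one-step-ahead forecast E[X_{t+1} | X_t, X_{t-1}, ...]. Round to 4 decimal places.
E[X_{t+1} \mid \mathcal F_t] = -3.9800

For an AR(p) model X_t = c + sum_i phi_i X_{t-i} + eps_t, the
one-step-ahead conditional mean is
  E[X_{t+1} | X_t, ...] = c + sum_i phi_i X_{t+1-i}.
Substitute known values:
  E[X_{t+1} | ...] = (-0.27) * (4) + (0.58) * (-5)
                   = -3.9800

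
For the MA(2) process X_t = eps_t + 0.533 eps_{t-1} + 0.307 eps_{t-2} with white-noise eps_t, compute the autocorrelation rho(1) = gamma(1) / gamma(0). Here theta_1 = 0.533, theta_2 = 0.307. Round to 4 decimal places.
\rho(1) = 0.5054

For an MA(q) process with theta_0 = 1, the autocovariance is
  gamma(k) = sigma^2 * sum_{i=0..q-k} theta_i * theta_{i+k},
and rho(k) = gamma(k) / gamma(0). Sigma^2 cancels.
  numerator   = (1)*(0.533) + (0.533)*(0.307) = 0.696631.
  denominator = (1)^2 + (0.533)^2 + (0.307)^2 = 1.378338.
  rho(1) = 0.696631 / 1.378338 = 0.5054.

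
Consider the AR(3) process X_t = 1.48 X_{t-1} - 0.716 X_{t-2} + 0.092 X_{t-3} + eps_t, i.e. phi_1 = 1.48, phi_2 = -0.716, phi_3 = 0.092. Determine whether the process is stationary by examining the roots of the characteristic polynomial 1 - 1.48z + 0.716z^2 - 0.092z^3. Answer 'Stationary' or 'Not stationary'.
\text{Stationary}

The AR(p) characteristic polynomial is P(z) = 1 - 1.48z + 0.716z^2 - 0.092z^3.
Stationarity requires all roots to lie outside the unit circle, i.e. |z| > 1 for every root.
Degree 3: look for a simple real root z0 first, then factor out (1 - z/z0) and solve the remaining quadratic.
Testing z0 = 5: P(5) = 1 + (-1.48)(5) + (0.716)(5)^2 + (-0.092)(5)^3
  = 1 + (-7.4) + (17.9) + (-11.5) = 0.  So z_0 = 5 is a root, |z_0| = 5.
Divide out the factor (1 - 0.2 z) = (1 - z/z0) (since 1/z0 = 0.2):
  P(z) = (1 - 0.2 z)(1 + (-1.28) z + (0.46) z^2)
  [check: z-coef -1.28 - (0.2) = -1.48; z^2-coef 0.46 - (0.2)(-1.28) = 0.716; z^3-coef -(0.2)(0.46) = -0.092.]
Remaining roots from the quadratic factor 1 + (-1.28) z + (0.46) z^2:
  Set 1 + (-1.28) z + (0.46) z^2 = 0, i.e. a z^2 + b z + c = 0 with a = 0.46, b = -1.28, c = 1.
  Discriminant D = b^2 - 4ac = (-1.28)^2 - 4*(0.46)*1 = 1.6384 - (1.84) = -0.2016.
  D < 0, so the roots are the complex-conjugate pair z = (-b +/- i sqrt(-D)) / (2a) = 1.3913 +/- 0.488i.
  For a conjugate pair |z|^2 = z * conj(z) = (product of roots) = c/a = 1/(0.46) = 2.173913, so |z| = sqrt(2.173913) = 1.4744 for both roots.
Moduli of all roots: 5.0000, 1.4744, 1.4744.
All moduli strictly greater than 1? Yes.
Verdict: Stationary.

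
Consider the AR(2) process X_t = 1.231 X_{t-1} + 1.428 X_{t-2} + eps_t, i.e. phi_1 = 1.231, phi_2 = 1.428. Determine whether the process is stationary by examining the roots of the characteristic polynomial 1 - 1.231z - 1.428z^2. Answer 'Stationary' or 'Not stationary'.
\text{Not stationary}

The AR(p) characteristic polynomial is P(z) = 1 - 1.231z - 1.428z^2.
Stationarity requires all roots to lie outside the unit circle, i.e. |z| > 1 for every root.
Set 1 + (-1.231) z + (-1.428) z^2 = 0, i.e. a z^2 + b z + c = 0 with a = -1.428, b = -1.231, c = 1.
Discriminant D = b^2 - 4ac = (-1.231)^2 - 4*(-1.428)*1 = 1.515361 - (-5.712) = 7.227361.
D >= 0, so the roots are real: z = (-b +/- sqrt(D)) / (2a) = (1.231 +/- 2.688375) / (-2.856).
  z_1 = (1.231 + 2.688375) / (-2.856) = -1.3723,   |z_1| = 1.3723.
  z_2 = (1.231 - 2.688375) / (-2.856) = 0.5103,   |z_2| = 0.5103.
Moduli of all roots: 1.3723, 0.5103.
All moduli strictly greater than 1? No.
Verdict: Not stationary.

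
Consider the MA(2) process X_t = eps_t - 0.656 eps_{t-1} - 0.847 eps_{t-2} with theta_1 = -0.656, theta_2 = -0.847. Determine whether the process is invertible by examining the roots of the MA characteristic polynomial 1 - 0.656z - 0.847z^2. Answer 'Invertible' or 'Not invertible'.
\text{Not invertible}

The MA(q) characteristic polynomial is P(z) = 1 - 0.656z - 0.847z^2.
Invertibility requires all roots to lie outside the unit circle, i.e. |z| > 1 for every root.
Set 1 + (-0.656) z + (-0.847) z^2 = 0, i.e. a z^2 + b z + c = 0 with a = -0.847, b = -0.656, c = 1.
Discriminant D = b^2 - 4ac = (-0.656)^2 - 4*(-0.847)*1 = 0.430336 - (-3.388) = 3.818336.
D >= 0, so the roots are real: z = (-b +/- sqrt(D)) / (2a) = (0.656 +/- 1.954056) / (-1.694).
  z_1 = (0.656 + 1.954056) / (-1.694) = -1.5408,   |z_1| = 1.5408.
  z_2 = (0.656 - 1.954056) / (-1.694) = 0.7663,   |z_2| = 0.7663.
Moduli of all roots: 1.5408, 0.7663.
All moduli strictly greater than 1? No.
Verdict: Not invertible.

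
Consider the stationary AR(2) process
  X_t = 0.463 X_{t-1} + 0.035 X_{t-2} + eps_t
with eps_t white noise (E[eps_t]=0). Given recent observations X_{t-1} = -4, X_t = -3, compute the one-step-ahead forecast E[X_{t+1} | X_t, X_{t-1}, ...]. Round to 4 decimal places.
E[X_{t+1} \mid \mathcal F_t] = -1.5290

For an AR(p) model X_t = c + sum_i phi_i X_{t-i} + eps_t, the
one-step-ahead conditional mean is
  E[X_{t+1} | X_t, ...] = c + sum_i phi_i X_{t+1-i}.
Substitute known values:
  E[X_{t+1} | ...] = (0.463) * (-3) + (0.035) * (-4)
                   = -1.5290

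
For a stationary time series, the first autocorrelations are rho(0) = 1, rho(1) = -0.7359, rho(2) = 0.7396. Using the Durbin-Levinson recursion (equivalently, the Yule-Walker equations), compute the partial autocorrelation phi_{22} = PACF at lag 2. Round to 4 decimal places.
\phi_{22} = 0.4320

The PACF at lag k is phi_{kk}, the last component of the solution
to the Yule-Walker system G_k phi = r_k where
  (G_k)_{ij} = rho(|i - j|), (r_k)_i = rho(i), i,j = 1..k.
Equivalently, Durbin-Levinson gives phi_{kk} iteratively:
  phi_{11} = rho(1)
  phi_{kk} = [rho(k) - sum_{j=1..k-1} phi_{k-1,j} rho(k-j)]
            / [1 - sum_{j=1..k-1} phi_{k-1,j} rho(j)],
  phi_{k,j} = phi_{k-1,j} - phi_{kk} phi_{k-1,k-j},  j = 1..k-1.
Step k = 1:
  phi_11 = rho(1) = -0.7359.
Step k = 2:
  phi_22 = [rho(2) - phi_11 rho(1)] / [1 - phi_11 rho(1)] = [0.7396 - (-0.7359)(-0.7359)] / [1 - (-0.7359)(-0.7359)]
         = 0.19805119 / 0.45845119 = 0.432.
Therefore phi_{22} = 0.4320.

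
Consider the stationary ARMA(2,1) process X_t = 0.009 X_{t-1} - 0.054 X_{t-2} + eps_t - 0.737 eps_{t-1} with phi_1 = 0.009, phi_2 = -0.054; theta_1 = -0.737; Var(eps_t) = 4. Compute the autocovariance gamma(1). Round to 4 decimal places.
\gamma(1) = -2.7445

Multiply the model equation by X_{t-k} and take expectations. With theta_0 = psi_0 = 1 and psi_j the MA(infinity) weights, this gives
  gamma(k) - sum_i phi_i gamma(k-i) = c_k,
  c_k = sigma^2 * sum_{j=k..q} theta_j psi_{j-k}   (c_k = 0 for k > q),
using gamma(-m) = gamma(m).
psi-weights needed (psi_j = theta_j + sum_i phi_i psi_{j-i}):
  psi_1 = theta_1 + phi_1 = -0.737 + (0.009) = -0.728
Right-hand sides:
  c_0 = sigma^2 (1 + theta_1 psi_1) = 4 * (1 + (-0.737)(-0.728)) = 4 * 1.536536 = 6.146144
  c_1 = sigma^2 theta_1 = 4 * (-0.737) = -2.948
  c_2 = 0
Equations for k = 0, 1, 2 (AR order 2, c_2 = 0):
  (E0) gamma(0) = phi_1 gamma(1) + phi_2 gamma(2) + c_0
  (E1) gamma(1) = phi_1 gamma(0) + phi_2 gamma(1) + c_1
  (E2) gamma(2) = phi_1 gamma(1) + phi_2 gamma(0)
From (E1): gamma(1) = A gamma(0) + B with
  A = phi_1 / (1 - phi_2) = 0.009 / 1.054 = 0.008539,   B = c_1 / (1 - phi_2) = -2.948 / 1.054 = -2.796964.
Insert (E2) into (E0): gamma(0) (1 - phi_2^2) = phi_1 (1 + phi_2) gamma(1) + c_0.
  phi_1 (1 + phi_2) = (0.009)(0.946) = 0.008514,   1 - phi_2^2 = 0.997084.
Replace gamma(1) by A gamma(0) + B and collect gamma(0):
  gamma(0) [0.997084 - (0.008514)(0.008539)] = (0.008514)(-2.796964) + 6.146144
  gamma(0) * 0.997011 = 6.122331
  gamma(0) = 6.122331 / 0.997011 = 6.140683.
  gamma(1) = A gamma(0) + B = (0.008539)(6.140683) + (-2.796964) = -2.744529.
Therefore gamma(1) = -2.7445 (to 4 decimal places).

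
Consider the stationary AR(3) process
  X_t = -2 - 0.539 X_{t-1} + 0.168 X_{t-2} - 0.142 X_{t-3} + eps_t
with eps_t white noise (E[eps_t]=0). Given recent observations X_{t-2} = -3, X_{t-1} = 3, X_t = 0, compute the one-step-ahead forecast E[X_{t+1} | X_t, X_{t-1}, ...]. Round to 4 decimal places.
E[X_{t+1} \mid \mathcal F_t] = -1.0700

For an AR(p) model X_t = c + sum_i phi_i X_{t-i} + eps_t, the
one-step-ahead conditional mean is
  E[X_{t+1} | X_t, ...] = c + sum_i phi_i X_{t+1-i}.
Substitute known values:
  E[X_{t+1} | ...] = -2 + (-0.539) * (0) + (0.168) * (3) + (-0.142) * (-3)
                   = -1.0700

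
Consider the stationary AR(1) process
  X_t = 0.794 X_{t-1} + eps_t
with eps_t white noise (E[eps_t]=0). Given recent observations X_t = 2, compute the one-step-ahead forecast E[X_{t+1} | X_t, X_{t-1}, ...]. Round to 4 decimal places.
E[X_{t+1} \mid \mathcal F_t] = 1.5880

For an AR(p) model X_t = c + sum_i phi_i X_{t-i} + eps_t, the
one-step-ahead conditional mean is
  E[X_{t+1} | X_t, ...] = c + sum_i phi_i X_{t+1-i}.
Substitute known values:
  E[X_{t+1} | ...] = (0.794) * (2)
                   = 1.5880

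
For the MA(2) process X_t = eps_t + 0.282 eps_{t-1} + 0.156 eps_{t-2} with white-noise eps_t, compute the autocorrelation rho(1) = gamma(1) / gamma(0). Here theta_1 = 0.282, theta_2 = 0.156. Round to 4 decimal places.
\rho(1) = 0.2953

For an MA(q) process with theta_0 = 1, the autocovariance is
  gamma(k) = sigma^2 * sum_{i=0..q-k} theta_i * theta_{i+k},
and rho(k) = gamma(k) / gamma(0). Sigma^2 cancels.
  numerator   = (1)*(0.282) + (0.282)*(0.156) = 0.325992.
  denominator = (1)^2 + (0.282)^2 + (0.156)^2 = 1.10386.
  rho(1) = 0.325992 / 1.10386 = 0.2953.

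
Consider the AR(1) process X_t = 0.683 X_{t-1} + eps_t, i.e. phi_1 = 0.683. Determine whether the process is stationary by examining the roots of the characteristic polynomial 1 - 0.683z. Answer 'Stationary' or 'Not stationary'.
\text{Stationary}

The AR(p) characteristic polynomial is P(z) = 1 - 0.683z.
Stationarity requires all roots to lie outside the unit circle, i.e. |z| > 1 for every root.
This is linear in z: 1 + (-0.683) z = 0  =>  z = -1/(-0.683) = 1.464129,  |z| = 1.464129.
Moduli of all roots: 1.4641.
All moduli strictly greater than 1? Yes.
Verdict: Stationary.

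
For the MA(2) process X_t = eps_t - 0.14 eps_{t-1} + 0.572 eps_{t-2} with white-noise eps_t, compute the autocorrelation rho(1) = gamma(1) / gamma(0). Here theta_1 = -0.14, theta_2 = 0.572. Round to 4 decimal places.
\rho(1) = -0.1634

For an MA(q) process with theta_0 = 1, the autocovariance is
  gamma(k) = sigma^2 * sum_{i=0..q-k} theta_i * theta_{i+k},
and rho(k) = gamma(k) / gamma(0). Sigma^2 cancels.
  numerator   = (1)*(-0.14) + (-0.14)*(0.572) = -0.22008.
  denominator = (1)^2 + (-0.14)^2 + (0.572)^2 = 1.346784.
  rho(1) = -0.22008 / 1.346784 = -0.1634.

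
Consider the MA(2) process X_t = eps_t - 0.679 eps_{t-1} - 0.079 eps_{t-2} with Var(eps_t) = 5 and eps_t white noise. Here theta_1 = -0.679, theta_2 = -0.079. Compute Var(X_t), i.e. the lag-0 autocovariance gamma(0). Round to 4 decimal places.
\gamma(0) = 7.3364

For an MA(q) process X_t = eps_t + sum_i theta_i eps_{t-i} with
Var(eps_t) = sigma^2, the variance is
  gamma(0) = sigma^2 * (1 + sum_i theta_i^2).
  sum_i theta_i^2 = (-0.679)^2 + (-0.079)^2 = 0.461041 + 0.006241 = 0.467282.
  gamma(0) = 5 * (1 + 0.467282) = 5 * 1.467282 = 7.33641, which rounds to 7.3364.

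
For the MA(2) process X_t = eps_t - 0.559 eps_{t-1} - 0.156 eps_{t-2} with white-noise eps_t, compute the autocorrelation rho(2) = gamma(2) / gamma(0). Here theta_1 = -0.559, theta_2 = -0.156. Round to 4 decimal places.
\rho(2) = -0.1167

For an MA(q) process with theta_0 = 1, the autocovariance is
  gamma(k) = sigma^2 * sum_{i=0..q-k} theta_i * theta_{i+k},
and rho(k) = gamma(k) / gamma(0). Sigma^2 cancels.
  numerator   = (1)*(-0.156) = -0.156.
  denominator = (1)^2 + (-0.559)^2 + (-0.156)^2 = 1.336817.
  rho(2) = -0.156 / 1.336817 = -0.1167.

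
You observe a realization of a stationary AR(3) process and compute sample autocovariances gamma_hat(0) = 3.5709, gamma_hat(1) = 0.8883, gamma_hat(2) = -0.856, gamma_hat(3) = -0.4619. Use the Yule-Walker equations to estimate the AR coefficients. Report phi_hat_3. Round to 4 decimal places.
\hat\phi_{3} = 0.0350

The Yule-Walker equations for an AR(p) process read, in matrix form,
  Gamma_p phi = r_p,   with   (Gamma_p)_{ij} = gamma(|i - j|),
                       (r_p)_i = gamma(i),   i,j = 1..p.
Substitute the sample gammas (Toeplitz matrix and right-hand side of size 3):
  Gamma_p = [[3.5709, 0.8883, -0.856], [0.8883, 3.5709, 0.8883], [-0.856, 0.8883, 3.5709]]
  r_p     = [0.8883, -0.856, -0.4619]
Written out (R1..R3):
  (R1) 3.5709 phi_1 + 0.8883 phi_2 - 0.856 phi_3 = 0.8883
  (R2) 0.8883 phi_1 + 3.5709 phi_2 + 0.8883 phi_3 = -0.856
  (R3) -0.856 phi_1 + 0.8883 phi_2 + 3.5709 phi_3 = -0.4619
Gaussian elimination:
  R2 <- R2 - (0.8883/3.5709) R1 = R2 - (0.248761) R1:  3.349926 phi_2 + 1.101239 phi_3 = -1.076974
  R3 <- R3 - (-0.856/3.5709) R1 = R3 - (-0.239715) R1:  1.101239 phi_2 + 3.365704 phi_3 = -0.248961
  R3 <- R3 - (1.101239/3.349926) R2 = R3 - (0.328735) R2:  3.003687 phi_3 = 0.105079
Back-substitution:
  phi_hat_3 = 0.105079 / 3.003687 = 0.034983
  phi_hat_2 = (-1.076974 - (1.101239)(0.034983)) / 3.349926 = -0.332992
  phi_hat_1 = (0.8883 - (0.8883)(-0.332992) - (-0.856)(0.034983)) / 3.5709 = 0.339982
So phi_hat = [0.3400, -0.3330, 0.0350].
Therefore phi_hat_3 = 0.0350.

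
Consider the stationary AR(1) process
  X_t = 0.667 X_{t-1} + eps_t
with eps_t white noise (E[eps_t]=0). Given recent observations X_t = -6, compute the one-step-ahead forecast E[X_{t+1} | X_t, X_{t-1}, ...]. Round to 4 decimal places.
E[X_{t+1} \mid \mathcal F_t] = -4.0020

For an AR(p) model X_t = c + sum_i phi_i X_{t-i} + eps_t, the
one-step-ahead conditional mean is
  E[X_{t+1} | X_t, ...] = c + sum_i phi_i X_{t+1-i}.
Substitute known values:
  E[X_{t+1} | ...] = (0.667) * (-6)
                   = -4.0020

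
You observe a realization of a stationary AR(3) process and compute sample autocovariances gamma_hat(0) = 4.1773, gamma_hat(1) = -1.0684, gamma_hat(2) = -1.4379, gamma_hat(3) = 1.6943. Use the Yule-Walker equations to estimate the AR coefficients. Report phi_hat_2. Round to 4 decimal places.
\hat\phi_{2} = -0.3570

The Yule-Walker equations for an AR(p) process read, in matrix form,
  Gamma_p phi = r_p,   with   (Gamma_p)_{ij} = gamma(|i - j|),
                       (r_p)_i = gamma(i),   i,j = 1..p.
Substitute the sample gammas (Toeplitz matrix and right-hand side of size 3):
  Gamma_p = [[4.1773, -1.0684, -1.4379], [-1.0684, 4.1773, -1.0684], [-1.4379, -1.0684, 4.1773]]
  r_p     = [-1.0684, -1.4379, 1.6943]
Written out (R1..R3):
  (R1) 4.1773 phi_1 - 1.0684 phi_2 - 1.4379 phi_3 = -1.0684
  (R2) -1.0684 phi_1 + 4.1773 phi_2 - 1.0684 phi_3 = -1.4379
  (R3) -1.4379 phi_1 - 1.0684 phi_2 + 4.1773 phi_3 = 1.6943
Gaussian elimination:
  R2 <- R2 - (-1.0684/4.1773) R1 = R2 - (-0.255763) R1:  3.904042 phi_2 - 1.436162 phi_3 = -1.711158
  R3 <- R3 - (-1.4379/4.1773) R1 = R3 - (-0.344218) R1:  -1.436162 phi_2 + 3.68235 phi_3 = 1.326538
  R3 <- R3 - (-1.436162/3.904042) R2 = R3 - (-0.367865) R2:  3.154035 phi_3 = 0.697062
Back-substitution:
  phi_hat_3 = 0.697062 / 3.154035 = 0.221007
  phi_hat_2 = (-1.711158 - (-1.436162)(0.221007)) / 3.904042 = -0.357003
  phi_hat_1 = (-1.0684 - (-1.0684)(-0.357003) - (-1.4379)(0.221007)) / 4.1773 = -0.270997
So phi_hat = [-0.2710, -0.3570, 0.2210].
Therefore phi_hat_2 = -0.3570.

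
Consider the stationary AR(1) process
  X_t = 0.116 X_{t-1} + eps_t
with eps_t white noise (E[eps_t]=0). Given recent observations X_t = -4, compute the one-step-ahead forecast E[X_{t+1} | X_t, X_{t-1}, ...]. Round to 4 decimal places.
E[X_{t+1} \mid \mathcal F_t] = -0.4640

For an AR(p) model X_t = c + sum_i phi_i X_{t-i} + eps_t, the
one-step-ahead conditional mean is
  E[X_{t+1} | X_t, ...] = c + sum_i phi_i X_{t+1-i}.
Substitute known values:
  E[X_{t+1} | ...] = (0.116) * (-4)
                   = -0.4640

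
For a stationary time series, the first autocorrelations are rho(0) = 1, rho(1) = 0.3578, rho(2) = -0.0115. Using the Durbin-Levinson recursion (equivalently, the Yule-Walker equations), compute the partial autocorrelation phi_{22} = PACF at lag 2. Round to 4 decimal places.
\phi_{22} = -0.1600

The PACF at lag k is phi_{kk}, the last component of the solution
to the Yule-Walker system G_k phi = r_k where
  (G_k)_{ij} = rho(|i - j|), (r_k)_i = rho(i), i,j = 1..k.
Equivalently, Durbin-Levinson gives phi_{kk} iteratively:
  phi_{11} = rho(1)
  phi_{kk} = [rho(k) - sum_{j=1..k-1} phi_{k-1,j} rho(k-j)]
            / [1 - sum_{j=1..k-1} phi_{k-1,j} rho(j)],
  phi_{k,j} = phi_{k-1,j} - phi_{kk} phi_{k-1,k-j},  j = 1..k-1.
Step k = 1:
  phi_11 = rho(1) = 0.3578.
Step k = 2:
  phi_22 = [rho(2) - phi_11 rho(1)] / [1 - phi_11 rho(1)] = [-0.0115 - (0.3578)(0.3578)] / [1 - (0.3578)(0.3578)]
         = -0.13952084 / 0.87197916 = -0.16.
Therefore phi_{22} = -0.1600.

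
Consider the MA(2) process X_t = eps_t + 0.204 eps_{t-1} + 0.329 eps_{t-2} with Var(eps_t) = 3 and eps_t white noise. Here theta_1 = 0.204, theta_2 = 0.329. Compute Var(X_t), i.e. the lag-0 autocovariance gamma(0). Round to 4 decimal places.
\gamma(0) = 3.4496

For an MA(q) process X_t = eps_t + sum_i theta_i eps_{t-i} with
Var(eps_t) = sigma^2, the variance is
  gamma(0) = sigma^2 * (1 + sum_i theta_i^2).
  sum_i theta_i^2 = (0.204)^2 + (0.329)^2 = 0.041616 + 0.108241 = 0.149857.
  gamma(0) = 3 * (1 + 0.149857) = 3 * 1.149857 = 3.449571, which rounds to 3.4496.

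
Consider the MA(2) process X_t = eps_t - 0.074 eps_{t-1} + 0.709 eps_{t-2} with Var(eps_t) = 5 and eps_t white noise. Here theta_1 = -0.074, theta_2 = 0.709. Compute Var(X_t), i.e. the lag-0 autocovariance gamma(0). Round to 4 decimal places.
\gamma(0) = 7.5408

For an MA(q) process X_t = eps_t + sum_i theta_i eps_{t-i} with
Var(eps_t) = sigma^2, the variance is
  gamma(0) = sigma^2 * (1 + sum_i theta_i^2).
  sum_i theta_i^2 = (-0.074)^2 + (0.709)^2 = 0.005476 + 0.502681 = 0.508157.
  gamma(0) = 5 * (1 + 0.508157) = 5 * 1.508157 = 7.540785, which rounds to 7.5408.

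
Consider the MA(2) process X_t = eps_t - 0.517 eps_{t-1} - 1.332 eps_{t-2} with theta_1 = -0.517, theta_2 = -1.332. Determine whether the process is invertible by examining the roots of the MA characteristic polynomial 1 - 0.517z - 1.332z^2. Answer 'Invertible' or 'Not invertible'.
\text{Not invertible}

The MA(q) characteristic polynomial is P(z) = 1 - 0.517z - 1.332z^2.
Invertibility requires all roots to lie outside the unit circle, i.e. |z| > 1 for every root.
Set 1 + (-0.517) z + (-1.332) z^2 = 0, i.e. a z^2 + b z + c = 0 with a = -1.332, b = -0.517, c = 1.
Discriminant D = b^2 - 4ac = (-0.517)^2 - 4*(-1.332)*1 = 0.267289 - (-5.328) = 5.595289.
D >= 0, so the roots are real: z = (-b +/- sqrt(D)) / (2a) = (0.517 +/- 2.365436) / (-2.664).
  z_1 = (0.517 + 2.365436) / (-2.664) = -1.082,   |z_1| = 1.082.
  z_2 = (0.517 - 2.365436) / (-2.664) = 0.6939,   |z_2| = 0.6939.
Moduli of all roots: 1.0820, 0.6939.
All moduli strictly greater than 1? No.
Verdict: Not invertible.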